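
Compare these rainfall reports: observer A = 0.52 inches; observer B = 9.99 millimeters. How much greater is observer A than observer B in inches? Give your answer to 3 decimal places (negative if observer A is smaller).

0.127 in

observer B: 9.99 mm = 0.39331 in.
Difference: 0.52000 − 0.39331 = 0.127 in.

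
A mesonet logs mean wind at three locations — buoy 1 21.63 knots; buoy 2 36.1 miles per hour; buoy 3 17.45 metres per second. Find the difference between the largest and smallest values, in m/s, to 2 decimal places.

6.32 m/s

buoy 1: 21.63 kt = 11.1274 m/s.
buoy 2: 36.1 mph = 16.1381 m/s.
Spread: 17.4500 − 11.1274 = 6.32 m/s.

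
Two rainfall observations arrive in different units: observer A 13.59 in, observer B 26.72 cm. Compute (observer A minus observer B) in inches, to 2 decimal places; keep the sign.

3.07 in

observer B: 26.72 cm = 10.5197 in.
Difference: 13.5900 − 10.5197 = 3.07 in.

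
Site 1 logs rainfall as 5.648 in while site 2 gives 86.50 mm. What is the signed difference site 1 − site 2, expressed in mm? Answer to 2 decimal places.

56.96 mm

site 1: 5.648 in = 143.4592 mm.
Difference: 143.4592 − 86.5000 = 56.96 mm.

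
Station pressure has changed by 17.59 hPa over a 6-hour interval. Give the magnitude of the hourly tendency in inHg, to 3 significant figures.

17.59 hPa / 6 h × 0.02953 inHg/hPa = 0.0866 inHg/h.

0.0866 inHg per hour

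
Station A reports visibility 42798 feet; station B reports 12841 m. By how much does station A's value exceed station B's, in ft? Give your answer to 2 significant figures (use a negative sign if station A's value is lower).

670 ft

station B: 12841 m = 42129.27 ft.
Difference: 42798.00 − 42129.27 = 670 ft.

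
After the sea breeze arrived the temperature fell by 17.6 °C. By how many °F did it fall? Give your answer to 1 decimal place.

A change of 1 °C equals a change of 1.8 °F: Δ°F = 17.6 × 1.8 = 31.7 °F.

31.7 °F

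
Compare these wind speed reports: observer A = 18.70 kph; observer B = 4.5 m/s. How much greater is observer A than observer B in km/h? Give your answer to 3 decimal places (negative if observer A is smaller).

2.500 km/h

observer B: 4.5 m/s = 16.20000 km/h.
Difference: 18.70000 − 16.20000 = 2.500 km/h.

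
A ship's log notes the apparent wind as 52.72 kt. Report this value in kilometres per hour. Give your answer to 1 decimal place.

1 kt = 1.852 km/h, so 52.72 × 1.852 = 97.6 km/h.

97.6 km/h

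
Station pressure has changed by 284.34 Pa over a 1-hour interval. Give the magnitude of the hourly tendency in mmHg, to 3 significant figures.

284.34 Pa / 1 h × 0.00750062 mmHg/Pa = 2.13 mmHg/h.

2.13 mmHg per hour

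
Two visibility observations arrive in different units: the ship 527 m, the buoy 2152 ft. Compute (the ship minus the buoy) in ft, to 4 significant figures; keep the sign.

the ship: 527 m = 1729.003 ft.
Difference: 1729.003 − 2152.000 = -423.0 ft.

-423.0 ft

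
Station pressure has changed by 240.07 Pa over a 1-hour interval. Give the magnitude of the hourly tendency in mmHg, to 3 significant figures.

240.07 Pa / 1 h × 0.00750062 mmHg/Pa = 1.80 mmHg/h.

1.80 mmHg per hour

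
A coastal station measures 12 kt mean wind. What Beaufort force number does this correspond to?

12 kt lies in the Beaufort 4 band (moderate breeze, 11–16 kt).

Beaufort force 4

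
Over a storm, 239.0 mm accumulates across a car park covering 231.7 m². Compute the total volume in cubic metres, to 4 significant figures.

55.38 cubic metres

1 mm over 1 m² is 1 L, so volume = 239 × 231.7 = 55376.3 L = 55.38 m³.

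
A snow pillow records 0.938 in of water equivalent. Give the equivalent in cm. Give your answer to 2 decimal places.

2.38 cm

1 in = 2.54 cm, so 0.938 × 2.54 = 2.38 cm.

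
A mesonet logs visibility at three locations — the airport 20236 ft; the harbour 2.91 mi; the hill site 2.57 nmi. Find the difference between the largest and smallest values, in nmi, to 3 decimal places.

0.802 nmi

the airport: 20236 ft = 3.33042 nmi.
the harbour: 2.91 SM = 2.52872 nmi.
Spread: 3.33042 − 2.52872 = 0.802 nmi.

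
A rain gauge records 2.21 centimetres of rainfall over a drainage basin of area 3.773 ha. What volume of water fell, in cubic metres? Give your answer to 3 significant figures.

Depth: 2.21 cm × 10 = 22.1 mm.
Area: 3.773 ha = 37730 m².
1 mm over 1 m² is 1 L, so volume = 22.1 × 37730 = 833833 L = 834 m³.

834 cubic metres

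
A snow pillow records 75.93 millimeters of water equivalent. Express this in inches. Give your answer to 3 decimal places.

1 mm = 0.0393701 in, so 75.93 × 0.0393701 = 2.989 in.

2.989 in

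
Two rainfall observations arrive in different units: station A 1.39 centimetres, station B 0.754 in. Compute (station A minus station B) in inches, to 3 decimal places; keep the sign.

-0.207 in

station A: 1.39 cm = 0.54724 in.
Difference: 0.54724 − 0.75400 = -0.207 in.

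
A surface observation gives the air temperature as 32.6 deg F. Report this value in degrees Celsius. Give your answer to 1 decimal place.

°C = (°F − 32) × 5/9 = (32.6 − 32) / 1.8 = 0.3 °C.

0.3 °C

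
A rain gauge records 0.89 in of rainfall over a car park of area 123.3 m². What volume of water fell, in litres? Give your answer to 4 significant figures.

Depth: 0.89 in × 25.4 = 22.606 mm.
1 mm over 1 m² is 1 L, so volume = 22.606 × 123.3 = 2787.3198 L ≈ 2787 L.

2787 litres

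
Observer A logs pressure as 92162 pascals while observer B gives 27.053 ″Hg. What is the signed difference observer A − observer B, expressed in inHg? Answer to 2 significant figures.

0.16 inHg

observer A: 92162 Pa = 27.2154 inHg.
Difference: 27.2154 − 27.0530 = 0.16 inHg.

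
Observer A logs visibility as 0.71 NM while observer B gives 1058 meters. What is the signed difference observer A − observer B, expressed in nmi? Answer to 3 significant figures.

0.139 nmi

observer B: 1058 m = 0.57127 nmi.
Difference: 0.71000 − 0.57127 = 0.139 nmi.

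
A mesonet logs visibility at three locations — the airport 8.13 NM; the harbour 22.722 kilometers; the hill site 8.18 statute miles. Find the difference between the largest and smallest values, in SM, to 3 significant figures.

5.94 SM

the airport: 8.13 nmi = 9.3558 SM.
the harbour: 22.722 km = 14.1188 SM.
Spread: 14.1188 − 8.1800 = 5.94 SM.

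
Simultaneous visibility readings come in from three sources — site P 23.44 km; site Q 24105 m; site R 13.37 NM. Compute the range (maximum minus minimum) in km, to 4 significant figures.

site Q: 24105 m = 24.10500 km.
site R: 13.37 nmi = 24.76124 km.
Spread: 24.76124 − 23.44000 = 1.321 km.

1.321 km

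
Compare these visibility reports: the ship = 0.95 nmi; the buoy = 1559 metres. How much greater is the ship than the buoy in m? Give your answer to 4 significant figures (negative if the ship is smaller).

the ship: 0.95 nmi = 1759.400 m.
Difference: 1759.400 − 1559.000 = 200.4 m.

200.4 m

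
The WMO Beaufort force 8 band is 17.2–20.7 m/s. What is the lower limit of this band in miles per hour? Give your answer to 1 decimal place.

38.5 mph

17.2–20.7 m/s × 2.237 = 38.5–46.3 mph.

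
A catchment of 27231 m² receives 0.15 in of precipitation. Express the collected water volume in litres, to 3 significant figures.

104000 litres

Depth: 0.15 in × 25.4 = 3.81 mm.
1 mm over 1 m² is 1 L, so volume = 3.81 × 27231 = 103750.11 L ≈ 104000 L.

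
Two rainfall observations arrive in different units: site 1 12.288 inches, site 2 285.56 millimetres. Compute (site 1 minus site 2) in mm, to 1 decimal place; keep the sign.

26.6 mm

site 1: 12.288 in = 312.115 mm.
Difference: 312.115 − 285.560 = 26.6 mm.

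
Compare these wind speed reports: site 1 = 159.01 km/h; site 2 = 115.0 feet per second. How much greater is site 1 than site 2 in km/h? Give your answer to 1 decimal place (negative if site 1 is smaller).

site 2: 115.0 ft/s = 126.187 km/h.
Difference: 159.010 − 126.187 = 32.8 km/h.

32.8 km/h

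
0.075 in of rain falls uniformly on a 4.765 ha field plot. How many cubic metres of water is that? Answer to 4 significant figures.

Depth: 0.075 in × 25.4 = 1.905 mm.
Area: 4.765 ha = 47650 m².
1 mm over 1 m² is 1 L, so volume = 1.905 × 47650 = 90773.25 L = 90.77 m³.

90.77 cubic metres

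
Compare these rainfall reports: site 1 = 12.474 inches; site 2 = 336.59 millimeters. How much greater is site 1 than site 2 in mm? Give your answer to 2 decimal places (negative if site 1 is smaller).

-19.75 mm

site 1: 12.474 in = 316.8396 mm.
Difference: 316.8396 − 336.5900 = -19.75 mm.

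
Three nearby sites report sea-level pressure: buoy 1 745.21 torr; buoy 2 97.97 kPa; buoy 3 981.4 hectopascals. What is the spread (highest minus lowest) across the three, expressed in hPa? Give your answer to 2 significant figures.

buoy 1: 745.21 mmHg = 993.53 hPa.
buoy 2: 97.97 kPa = 979.70 hPa.
Spread: 993.53 − 979.70 = 14 hPa.

14 hPa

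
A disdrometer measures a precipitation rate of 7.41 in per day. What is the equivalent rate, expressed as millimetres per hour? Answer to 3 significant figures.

7.41 in/day × 25.4 mm/in × 0.0416667 day/hour = 7.84 mm/hour.

7.84 mm/hour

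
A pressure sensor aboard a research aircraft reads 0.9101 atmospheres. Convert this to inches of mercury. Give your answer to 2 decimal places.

27.23 inHg

1 atm = 29.9213 inHg, so 0.9101 × 29.9213 = 27.23 inHg.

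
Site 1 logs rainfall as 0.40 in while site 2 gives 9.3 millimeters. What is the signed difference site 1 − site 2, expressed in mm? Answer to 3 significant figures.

site 1: 0.40 in = 10.16000 mm.
Difference: 10.16000 − 9.30000 = 0.860 mm.

0.860 mm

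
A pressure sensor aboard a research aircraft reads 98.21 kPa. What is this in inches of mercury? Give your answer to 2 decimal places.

29.00 inHg

1 kPa = 0.2953 inHg, so 98.21 × 0.2953 = 29.00 inHg.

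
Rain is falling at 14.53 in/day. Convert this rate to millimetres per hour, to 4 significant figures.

15.38 mm/hour

14.53 in/day × 25.4 mm/in × 0.0416667 day/hour = 15.38 mm/hour.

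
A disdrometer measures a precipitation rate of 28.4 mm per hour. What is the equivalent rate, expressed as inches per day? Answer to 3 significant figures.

28.4 mm/hour × 0.0393701 in/mm × 24 hour/day = 26.8 in/day.

26.8 in/day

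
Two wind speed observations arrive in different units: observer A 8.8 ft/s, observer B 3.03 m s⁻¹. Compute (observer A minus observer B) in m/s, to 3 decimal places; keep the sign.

observer A: 8.8 ft/s = 2.68224 m/s.
Difference: 2.68224 − 3.03000 = -0.348 m/s.

-0.348 m/s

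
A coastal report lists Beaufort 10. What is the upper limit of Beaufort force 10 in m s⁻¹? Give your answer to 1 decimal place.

28.4 m/s

Beaufort 10 (storm) spans 24.5–28.4 m/s.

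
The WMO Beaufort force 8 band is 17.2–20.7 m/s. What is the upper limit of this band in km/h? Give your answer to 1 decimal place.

74.5 km/h

17.2–20.7 m/s × 3.6 = 61.9–74.5 km/h.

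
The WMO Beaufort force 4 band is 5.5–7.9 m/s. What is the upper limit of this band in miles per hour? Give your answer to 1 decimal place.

17.7 mph

5.5–7.9 m/s × 2.237 = 12.3–17.7 mph.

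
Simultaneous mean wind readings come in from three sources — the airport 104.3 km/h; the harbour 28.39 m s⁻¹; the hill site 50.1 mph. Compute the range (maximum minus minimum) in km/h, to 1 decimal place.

the harbour: 28.39 m/s = 102.204 km/h.
the hill site: 50.1 mph = 80.628 km/h.
Spread: 104.300 − 80.628 = 23.7 km/h.

23.7 km/h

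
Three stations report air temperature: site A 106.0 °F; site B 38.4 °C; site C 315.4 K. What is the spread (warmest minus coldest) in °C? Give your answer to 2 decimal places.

3.85 °C

site A: 106.0 °F = 41.111 °C.
site C: 315.4 K = 42.250 °C.
Spread: 42.250 − 38.400 = 3.850 °C.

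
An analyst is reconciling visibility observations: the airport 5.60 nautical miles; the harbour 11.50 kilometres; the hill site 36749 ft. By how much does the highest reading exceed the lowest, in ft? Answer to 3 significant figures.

the airport: 5.60 nmi = 34026.25 ft.
the harbour: 11.50 km = 37729.66 ft.
Spread: 37729.66 − 34026.25 = 3700 ft.

3700 ft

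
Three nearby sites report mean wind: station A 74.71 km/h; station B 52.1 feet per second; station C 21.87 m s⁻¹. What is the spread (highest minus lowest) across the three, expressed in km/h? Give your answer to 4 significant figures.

station B: 52.1 ft/s = 57.1683 km/h.
station C: 21.87 m/s = 78.7320 km/h.
Spread: 78.7320 − 57.1683 = 21.56 km/h.

21.56 km/h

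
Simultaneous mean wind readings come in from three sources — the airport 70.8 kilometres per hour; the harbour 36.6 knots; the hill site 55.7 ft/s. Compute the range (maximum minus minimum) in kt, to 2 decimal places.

5.23 kt

the airport: 70.8 km/h = 38.2289 kt.
the hill site: 55.7 ft/s = 33.0013 kt.
Spread: 38.2289 − 33.0013 = 5.23 kt.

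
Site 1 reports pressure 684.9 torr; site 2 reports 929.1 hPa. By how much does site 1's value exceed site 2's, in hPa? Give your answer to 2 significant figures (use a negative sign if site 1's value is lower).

site 1: 684.9 mmHg = 913.13 hPa.
Difference: 913.13 − 929.10 = -16 hPa.

-16 hPa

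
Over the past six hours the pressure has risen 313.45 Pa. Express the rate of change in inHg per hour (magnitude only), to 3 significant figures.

0.0154 inHg per hour

313.45 Pa / 6 h × 0.0002953 inHg/Pa = 0.0154 inHg/h.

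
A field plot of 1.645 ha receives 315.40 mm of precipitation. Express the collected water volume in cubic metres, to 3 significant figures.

Area: 1.645 ha = 16450 m².
1 mm over 1 m² is 1 L, so volume = 315.4 × 16450 = 5188330 L = 5190 m³.

5190 cubic metres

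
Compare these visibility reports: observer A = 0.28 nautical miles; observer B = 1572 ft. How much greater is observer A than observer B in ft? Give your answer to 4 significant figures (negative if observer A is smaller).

observer A: 0.28 nmi = 1701.312 ft.
Difference: 1701.312 − 1572.000 = 129.3 ft.

129.3 ft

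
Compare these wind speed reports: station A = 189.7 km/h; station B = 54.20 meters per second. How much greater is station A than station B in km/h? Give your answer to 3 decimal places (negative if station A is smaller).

station B: 54.20 m/s = 195.12000 km/h.
Difference: 189.70000 − 195.12000 = -5.420 km/h.

-5.420 km/h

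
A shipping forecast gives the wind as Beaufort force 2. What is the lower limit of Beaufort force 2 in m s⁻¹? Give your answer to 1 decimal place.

1.6 m/s

Beaufort 2 (light breeze) spans 1.6–3.3 m/s.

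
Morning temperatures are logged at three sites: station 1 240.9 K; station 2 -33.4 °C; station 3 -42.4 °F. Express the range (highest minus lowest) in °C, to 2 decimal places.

9.08 °C

station 1: 240.9 K = -32.250 °C.
station 3: -42.4 °F = -41.333 °C.
Spread: (-32.250) − (-41.333) = 9.083 °C.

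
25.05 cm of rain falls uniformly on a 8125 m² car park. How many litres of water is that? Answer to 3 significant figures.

2040000 litres

Depth: 25.05 cm × 10 = 250.5 mm.
1 mm over 1 m² is 1 L, so volume = 250.5 × 8125 = 2035312.5 L ≈ 2040000 L.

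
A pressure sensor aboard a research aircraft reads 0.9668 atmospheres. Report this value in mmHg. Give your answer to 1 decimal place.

734.8 mmHg

1 atm = 760 mmHg, so 0.9668 × 760 = 734.8 mmHg.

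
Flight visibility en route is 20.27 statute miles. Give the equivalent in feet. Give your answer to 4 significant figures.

107000 ft

1 SM = 5280 ft, so 20.27 × 5280 = 107000 ft.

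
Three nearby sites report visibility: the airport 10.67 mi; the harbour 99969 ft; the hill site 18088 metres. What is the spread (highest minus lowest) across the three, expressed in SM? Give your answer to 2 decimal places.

8.26 SM

the harbour: 99969 ft = 18.9335 SM.
the hill site: 18088 m = 11.2394 SM.
Spread: 18.9335 − 10.6700 = 8.26 SM.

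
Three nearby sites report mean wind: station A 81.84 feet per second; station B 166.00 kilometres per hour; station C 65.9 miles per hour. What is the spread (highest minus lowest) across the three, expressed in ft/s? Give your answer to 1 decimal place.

station B: 166.00 km/h = 151.283 ft/s.
station C: 65.9 mph = 96.653 ft/s.
Spread: 151.283 − 81.840 = 69.4 ft/s.

69.4 ft/s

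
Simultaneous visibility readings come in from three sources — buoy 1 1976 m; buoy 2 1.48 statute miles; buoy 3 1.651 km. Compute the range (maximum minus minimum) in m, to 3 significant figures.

buoy 2: 1.48 SM = 2381.83 m.
buoy 3: 1.651 km = 1651.00 m.
Spread: 2381.83 − 1651.00 = 731 m.

731 m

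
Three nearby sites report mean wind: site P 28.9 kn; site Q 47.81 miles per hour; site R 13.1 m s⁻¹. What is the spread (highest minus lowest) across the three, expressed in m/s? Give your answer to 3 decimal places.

8.273 m/s

site P: 28.9 kt = 14.86744 m/s.
site Q: 47.81 mph = 21.37298 m/s.
Spread: 21.37298 − 13.10000 = 8.273 m/s.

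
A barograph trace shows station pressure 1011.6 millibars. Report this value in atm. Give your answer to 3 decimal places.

0.998 atm

1 mb = 0.000986923 atm, so 1011.6 × 0.000986923 = 0.998 atm.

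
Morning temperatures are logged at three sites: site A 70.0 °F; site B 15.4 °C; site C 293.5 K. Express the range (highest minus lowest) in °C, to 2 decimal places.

site A: 70.0 °F = 21.111 °C.
site C: 293.5 K = 20.350 °C.
Spread: 21.111 − 15.400 = 5.711 °C.

5.71 °C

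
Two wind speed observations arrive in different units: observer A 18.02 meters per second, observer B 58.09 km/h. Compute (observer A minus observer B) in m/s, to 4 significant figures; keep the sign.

1.884 m/s

observer B: 58.09 km/h = 16.13611 m/s.
Difference: 18.02000 − 16.13611 = 1.884 m/s.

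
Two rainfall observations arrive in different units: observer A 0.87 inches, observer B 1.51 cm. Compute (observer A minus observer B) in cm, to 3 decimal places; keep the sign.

0.700 cm

observer A: 0.87 in = 2.20980 cm.
Difference: 2.20980 − 1.51000 = 0.700 cm.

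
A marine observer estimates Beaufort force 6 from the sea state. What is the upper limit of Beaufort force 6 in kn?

27 kt

Beaufort 6 (strong breeze) spans 22–27 knots.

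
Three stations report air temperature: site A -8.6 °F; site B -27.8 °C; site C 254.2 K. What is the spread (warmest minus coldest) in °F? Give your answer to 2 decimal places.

site A: -8.6 °F = -22.556 °C.
site C: 254.2 K = -18.950 °C.
Spread: (-18.950) − (-27.800) = 8.850 °C = 15.93 °F.

15.93 °F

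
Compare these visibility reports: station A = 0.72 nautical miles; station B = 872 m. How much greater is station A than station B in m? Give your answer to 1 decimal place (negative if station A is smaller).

station A: 0.72 nmi = 1333.440 m.
Difference: 1333.440 − 872.000 = 461.4 m.

461.4 m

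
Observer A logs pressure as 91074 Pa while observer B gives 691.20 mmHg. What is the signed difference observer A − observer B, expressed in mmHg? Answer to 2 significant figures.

-8.1 mmHg

observer A: 91074 Pa = 683.111 mmHg.
Difference: 683.111 − 691.200 = -8.1 mmHg.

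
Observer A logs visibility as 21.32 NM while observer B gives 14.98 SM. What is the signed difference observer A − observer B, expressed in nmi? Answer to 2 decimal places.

8.30 nmi

observer B: 14.98 SM = 13.0173 nmi.
Difference: 21.3200 − 13.0173 = 8.30 nmi.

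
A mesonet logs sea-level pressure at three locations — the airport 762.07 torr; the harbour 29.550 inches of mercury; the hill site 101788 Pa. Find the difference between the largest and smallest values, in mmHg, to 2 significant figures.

13 mmHg

the harbour: 29.550 inHg = 750.57 mmHg.
the hill site: 101788 Pa = 763.47 mmHg.
Spread: 763.47 − 750.57 = 13 mmHg.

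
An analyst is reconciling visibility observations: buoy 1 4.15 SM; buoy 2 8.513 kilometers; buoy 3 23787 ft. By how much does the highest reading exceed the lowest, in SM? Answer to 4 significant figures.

buoy 2: 8.513 km = 5.28973 SM.
buoy 3: 23787 ft = 4.50511 SM.
Spread: 5.28973 − 4.15000 = 1.140 SM.

1.140 SM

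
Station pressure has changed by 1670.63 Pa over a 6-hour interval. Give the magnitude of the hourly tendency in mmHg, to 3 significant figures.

2.09 mmHg per hour

1670.63 Pa / 6 h × 0.00750062 mmHg/Pa = 2.09 mmHg/h.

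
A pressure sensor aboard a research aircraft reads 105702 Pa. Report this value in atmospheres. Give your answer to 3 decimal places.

1.043 atm

1 Pa = 9.86923e-06 atm, so 105702 × 9.86923e-06 = 1.043 atm.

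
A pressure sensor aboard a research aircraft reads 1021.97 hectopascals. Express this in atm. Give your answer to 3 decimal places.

1 hPa = 0.000986923 atm, so 1021.97 × 0.000986923 = 1.009 atm.

1.009 atm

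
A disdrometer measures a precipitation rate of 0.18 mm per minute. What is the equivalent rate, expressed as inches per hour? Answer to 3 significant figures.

0.18 mm/minute × 0.0393701 in/mm × 60 minute/hour = 0.425 in/hour.

0.425 in/hour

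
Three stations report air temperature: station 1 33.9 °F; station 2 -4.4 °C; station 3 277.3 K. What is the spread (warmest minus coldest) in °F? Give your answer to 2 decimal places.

station 1: 33.9 °F = 1.056 °C.
station 3: 277.3 K = 4.150 °C.
Spread: 4.150 − (-4.400) = 8.550 °C = 15.39 °F.

15.39 °F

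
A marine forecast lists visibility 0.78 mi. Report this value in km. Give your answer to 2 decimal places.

1 SM = 1.60934 km, so 0.78 × 1.60934 = 1.26 km.

1.26 km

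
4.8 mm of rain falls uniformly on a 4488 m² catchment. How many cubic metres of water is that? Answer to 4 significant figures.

1 mm over 1 m² is 1 L, so volume = 4.8 × 4488 = 21542.4 L = 21.54 m³.

21.54 cubic metres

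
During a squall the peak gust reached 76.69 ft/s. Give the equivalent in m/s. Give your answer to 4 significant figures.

23.38 m/s

1 ft/s = 0.3048 m/s, so 76.69 × 0.3048 = 23.38 m/s.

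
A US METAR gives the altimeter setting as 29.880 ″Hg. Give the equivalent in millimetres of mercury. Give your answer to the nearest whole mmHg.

759 mmHg

1 inHg = 25.4 mmHg, so 29.880 × 25.4 = 759 mmHg.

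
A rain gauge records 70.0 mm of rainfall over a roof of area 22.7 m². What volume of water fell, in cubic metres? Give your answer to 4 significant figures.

1.589 cubic metres

1 mm over 1 m² is 1 L, so volume = 70 × 22.7 = 1589 L = 1.589 m³.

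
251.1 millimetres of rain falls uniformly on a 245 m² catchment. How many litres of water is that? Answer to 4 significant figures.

1 mm over 1 m² is 1 L, so volume = 251.1 × 245 = 61519.5 L ≈ 61520 L.

61520 litres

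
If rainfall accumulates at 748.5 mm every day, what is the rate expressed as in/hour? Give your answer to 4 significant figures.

1.228 in/hour

748.5 mm/day × 0.0393701 in/mm × 0.0416667 day/hour = 1.228 in/hour.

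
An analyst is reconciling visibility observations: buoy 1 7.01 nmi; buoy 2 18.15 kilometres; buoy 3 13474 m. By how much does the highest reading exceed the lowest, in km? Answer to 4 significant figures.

buoy 1: 7.01 nmi = 12.98252 km.
buoy 3: 13474 m = 13.47400 km.
Spread: 18.15000 − 12.98252 = 5.167 km.

5.167 km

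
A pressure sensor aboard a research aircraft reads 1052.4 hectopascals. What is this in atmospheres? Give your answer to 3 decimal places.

1.039 atm

1 hPa = 0.000986923 atm, so 1052.4 × 0.000986923 = 1.039 atm.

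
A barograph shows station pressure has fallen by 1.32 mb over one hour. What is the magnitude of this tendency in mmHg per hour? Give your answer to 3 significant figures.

0.990 mmHg per hour

1.32 mb / 1 h × 0.750062 mmHg/mb = 0.990 mmHg/h.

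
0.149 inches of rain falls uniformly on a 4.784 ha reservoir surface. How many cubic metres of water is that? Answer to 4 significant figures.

181.1 cubic metres

Depth: 0.149 in × 25.4 = 3.7846 mm.
Area: 4.784 ha = 47840 m².
1 mm over 1 m² is 1 L, so volume = 3.7846 × 47840 = 181055.26 L = 181.1 m³.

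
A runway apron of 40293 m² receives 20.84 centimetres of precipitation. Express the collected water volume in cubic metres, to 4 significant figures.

Depth: 20.84 cm × 10 = 208.4 mm.
1 mm over 1 m² is 1 L, so volume = 208.4 × 40293 = 8397061.2 L = 8397 m³.

8397 cubic metres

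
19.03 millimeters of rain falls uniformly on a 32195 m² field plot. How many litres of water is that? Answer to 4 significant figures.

612700 litres

1 mm over 1 m² is 1 L, so volume = 19.03 × 32195 = 612670.85 L ≈ 612700 L.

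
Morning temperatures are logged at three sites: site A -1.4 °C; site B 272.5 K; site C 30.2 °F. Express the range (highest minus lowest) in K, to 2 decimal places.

0.75 K

site B: 272.5 K = -0.650 °C.
site C: 30.2 °F = -1.000 °C.
Spread: (-0.650) − (-1.400) = 0.750 °C.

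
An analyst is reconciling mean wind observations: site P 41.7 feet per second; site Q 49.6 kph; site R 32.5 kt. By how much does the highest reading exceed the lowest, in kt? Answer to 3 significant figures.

7.79 kt

site P: 41.7 ft/s = 24.7066 kt.
site Q: 49.6 km/h = 26.7819 kt.
Spread: 32.5000 − 24.7066 = 7.79 kt.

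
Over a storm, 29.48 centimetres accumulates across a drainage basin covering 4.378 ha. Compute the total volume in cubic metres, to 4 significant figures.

12910 cubic metres

Depth: 29.48 cm × 10 = 294.8 mm.
Area: 4.378 ha = 43780 m².
1 mm over 1 m² is 1 L, so volume = 294.8 × 43780 = 12906344 L = 12910 m³.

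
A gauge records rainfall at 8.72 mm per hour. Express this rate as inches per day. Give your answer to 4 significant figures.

8.72 mm/hour × 0.0393701 in/mm × 24 hour/day = 8.239 in/day.

8.239 in/day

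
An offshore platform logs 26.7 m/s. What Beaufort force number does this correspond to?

26.7 m/s lies in the Beaufort 10 band (storm, 24.5–28.4 m/s).

Beaufort force 10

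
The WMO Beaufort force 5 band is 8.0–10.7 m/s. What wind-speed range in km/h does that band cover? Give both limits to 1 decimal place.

28.8 to 38.5 km/h

8.0–10.7 m/s × 3.6 = 28.8–38.5 km/h.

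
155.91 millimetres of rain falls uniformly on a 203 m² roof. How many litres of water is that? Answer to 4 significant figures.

31650 litres

1 mm over 1 m² is 1 L, so volume = 155.91 × 203 = 31649.73 L ≈ 31650 L.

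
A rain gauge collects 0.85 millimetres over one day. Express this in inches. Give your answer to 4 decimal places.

1 mm = 0.0393701 in, so 0.85 × 0.0393701 = 0.0335 in.

0.0335 in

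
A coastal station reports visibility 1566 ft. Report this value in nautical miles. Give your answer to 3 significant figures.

0.258 nmi

1 ft = 0.000164579 nmi, so 1566 × 0.000164579 = 0.258 nmi.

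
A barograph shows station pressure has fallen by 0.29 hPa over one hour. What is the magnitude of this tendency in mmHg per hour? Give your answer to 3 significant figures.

0.29 hPa / 1 h × 0.750062 mmHg/hPa = 0.218 mmHg/h.

0.218 mmHg per hour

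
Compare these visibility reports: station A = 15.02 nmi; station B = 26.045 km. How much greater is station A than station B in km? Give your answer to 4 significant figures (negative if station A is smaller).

1.772 km

station A: 15.02 nmi = 27.81704 km.
Difference: 27.81704 − 26.04500 = 1.772 km.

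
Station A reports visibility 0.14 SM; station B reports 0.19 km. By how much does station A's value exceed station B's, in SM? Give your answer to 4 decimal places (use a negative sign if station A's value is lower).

0.0219 SM

station B: 0.19 km = 0.118061 SM.
Difference: 0.140000 − 0.118061 = 0.0219 SM.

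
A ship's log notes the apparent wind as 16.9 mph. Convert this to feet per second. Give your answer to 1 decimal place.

1 mph = 1.46667 ft/s, so 16.9 × 1.46667 = 24.8 ft/s.

24.8 ft/s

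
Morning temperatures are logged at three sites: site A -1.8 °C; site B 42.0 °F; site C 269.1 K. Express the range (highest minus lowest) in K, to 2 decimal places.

9.61 K

site B: 42.0 °F = 5.556 °C.
site C: 269.1 K = -4.050 °C.
Spread: 5.556 − (-4.050) = 9.606 °C.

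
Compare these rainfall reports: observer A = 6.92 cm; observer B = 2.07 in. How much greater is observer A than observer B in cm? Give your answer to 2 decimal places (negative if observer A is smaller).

observer B: 2.07 in = 5.2578 cm.
Difference: 6.9200 − 5.2578 = 1.66 cm.

1.66 cm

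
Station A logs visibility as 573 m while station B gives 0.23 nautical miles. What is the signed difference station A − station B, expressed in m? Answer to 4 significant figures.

147.0 m

station B: 0.23 nmi = 425.960 m.
Difference: 573.000 − 425.960 = 147.0 m.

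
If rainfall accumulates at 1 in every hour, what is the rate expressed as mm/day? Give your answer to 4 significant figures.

609.6 mm/day

1 in/hour × 25.4 mm/in × 24 hour/day = 609.6 mm/day.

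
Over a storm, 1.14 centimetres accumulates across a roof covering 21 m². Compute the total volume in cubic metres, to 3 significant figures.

Depth: 1.14 cm × 10 = 11.4 mm.
1 mm over 1 m² is 1 L, so volume = 11.4 × 21 = 239.4 L = 0.239 m³.

0.239 cubic metres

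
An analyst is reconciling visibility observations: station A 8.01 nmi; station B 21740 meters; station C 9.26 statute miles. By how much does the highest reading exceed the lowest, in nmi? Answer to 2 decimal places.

3.73 nmi

station B: 21740 m = 11.7387 nmi.
station C: 9.26 SM = 8.0467 nmi.
Spread: 11.7387 − 8.0100 = 3.73 nmi.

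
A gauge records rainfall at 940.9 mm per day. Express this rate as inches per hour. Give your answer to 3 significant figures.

940.9 mm/day × 0.0393701 in/mm × 0.0416667 day/hour = 1.54 in/hour.

1.54 in/hour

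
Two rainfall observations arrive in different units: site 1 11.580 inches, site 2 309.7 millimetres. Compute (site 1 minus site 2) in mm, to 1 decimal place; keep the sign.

-15.6 mm

site 1: 11.580 in = 294.132 mm.
Difference: 294.132 − 309.700 = -15.6 mm.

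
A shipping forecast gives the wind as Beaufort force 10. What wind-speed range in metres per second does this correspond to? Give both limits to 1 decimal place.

Beaufort 10 (storm) spans 24.5–28.4 m/s.

24.5 to 28.4 m/s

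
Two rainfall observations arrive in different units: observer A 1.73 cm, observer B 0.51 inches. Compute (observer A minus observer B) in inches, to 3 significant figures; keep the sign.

0.171 in

observer A: 1.73 cm = 0.68110 in.
Difference: 0.68110 − 0.51000 = 0.171 in.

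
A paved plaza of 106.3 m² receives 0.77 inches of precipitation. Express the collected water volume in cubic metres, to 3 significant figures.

2.08 cubic metres

Depth: 0.77 in × 25.4 = 19.558 mm.
1 mm over 1 m² is 1 L, so volume = 19.558 × 106.3 = 2079.0154 L = 2.08 m³.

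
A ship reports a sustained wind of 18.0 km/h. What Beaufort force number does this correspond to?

18.0 km/h = 5.0 m/s, which is Beaufort 3 (gentle breeze, 3.4–5.4 m/s).

Beaufort force 3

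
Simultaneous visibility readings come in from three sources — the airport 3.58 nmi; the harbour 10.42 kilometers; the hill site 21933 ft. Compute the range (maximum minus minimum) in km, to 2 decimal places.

3.79 km

the airport: 3.58 nmi = 6.6302 km.
the hill site: 21933 ft = 6.6852 km.
Spread: 10.4200 − 6.6302 = 3.79 km.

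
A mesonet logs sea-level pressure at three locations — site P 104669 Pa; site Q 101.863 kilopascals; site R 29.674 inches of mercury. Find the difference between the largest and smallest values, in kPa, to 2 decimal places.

site P: 104669 Pa = 104.6690 kPa.
site R: 29.674 inHg = 100.4877 kPa.
Spread: 104.6690 − 100.4877 = 4.18 kPa.

4.18 kPa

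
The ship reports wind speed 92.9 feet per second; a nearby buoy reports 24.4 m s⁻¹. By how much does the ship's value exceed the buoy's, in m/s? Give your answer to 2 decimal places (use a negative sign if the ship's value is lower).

the ship: 92.9 ft/s = 28.3159 m/s.
Difference: 28.3159 − 24.4000 = 3.92 m/s.

3.92 m/s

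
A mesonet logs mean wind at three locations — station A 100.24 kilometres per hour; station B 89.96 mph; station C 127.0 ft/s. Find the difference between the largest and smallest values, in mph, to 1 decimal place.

station A: 100.24 km/h = 62.286 mph.
station C: 127.0 ft/s = 86.591 mph.
Spread: 89.960 − 62.286 = 27.7 mph.

27.7 mph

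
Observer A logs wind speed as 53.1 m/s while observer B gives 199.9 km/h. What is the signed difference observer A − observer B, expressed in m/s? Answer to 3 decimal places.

-2.428 m/s

observer B: 199.9 km/h = 55.52778 m/s.
Difference: 53.10000 − 55.52778 = -2.428 m/s.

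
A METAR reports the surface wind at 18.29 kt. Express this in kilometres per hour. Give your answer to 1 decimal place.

1 kt = 1.852 km/h, so 18.29 × 1.852 = 33.9 km/h.

33.9 km/h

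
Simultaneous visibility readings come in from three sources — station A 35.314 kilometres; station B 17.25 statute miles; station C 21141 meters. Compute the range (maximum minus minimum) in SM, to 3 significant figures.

8.81 SM

station A: 35.314 km = 21.9431 SM.
station C: 21141 m = 13.1364 SM.
Spread: 21.9431 − 13.1364 = 8.81 SM.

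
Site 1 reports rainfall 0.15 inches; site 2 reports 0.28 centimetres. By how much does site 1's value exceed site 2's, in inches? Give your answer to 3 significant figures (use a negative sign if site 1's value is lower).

site 2: 0.28 cm = 0.110236 in.
Difference: 0.150000 − 0.110236 = 0.0398 in.

0.0398 in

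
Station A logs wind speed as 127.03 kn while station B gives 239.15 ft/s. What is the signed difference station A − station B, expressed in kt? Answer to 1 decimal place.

station B: 239.15 ft/s = 141.693 kt.
Difference: 127.030 − 141.693 = -14.7 kt.

-14.7 kt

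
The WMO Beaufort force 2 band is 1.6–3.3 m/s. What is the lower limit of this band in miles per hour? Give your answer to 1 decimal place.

3.6 mph

1.6–3.3 m/s × 2.237 = 3.6–7.4 mph.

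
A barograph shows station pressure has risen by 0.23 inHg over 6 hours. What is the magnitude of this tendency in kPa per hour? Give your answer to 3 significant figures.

0.130 kPa per hour

0.23 inHg / 6 h × 3.38639 kPa/inHg = 0.130 kPa/h.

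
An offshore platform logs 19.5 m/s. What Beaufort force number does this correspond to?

19.5 m/s lies in the Beaufort 8 band (gale, 17.2–20.7 m/s).

Beaufort force 8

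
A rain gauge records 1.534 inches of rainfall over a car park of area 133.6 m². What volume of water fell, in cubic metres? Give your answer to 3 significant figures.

5.21 cubic metres

Depth: 1.534 in × 25.4 = 38.9636 mm.
1 mm over 1 m² is 1 L, so volume = 38.9636 × 133.6 = 5205.537 L = 5.21 m³.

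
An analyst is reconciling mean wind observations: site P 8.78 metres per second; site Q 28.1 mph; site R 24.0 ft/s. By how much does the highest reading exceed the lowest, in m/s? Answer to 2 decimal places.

5.25 m/s

site Q: 28.1 mph = 12.5618 m/s.
site R: 24.0 ft/s = 7.3152 m/s.
Spread: 12.5618 − 7.3152 = 5.25 m/s.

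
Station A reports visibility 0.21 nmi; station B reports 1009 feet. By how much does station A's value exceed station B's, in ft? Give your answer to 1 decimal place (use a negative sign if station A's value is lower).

267.0 ft

station A: 0.21 nmi = 1275.984 ft.
Difference: 1275.984 − 1009.000 = 267.0 ft.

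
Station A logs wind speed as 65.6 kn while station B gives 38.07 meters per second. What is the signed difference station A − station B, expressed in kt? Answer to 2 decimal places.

-8.40 kt

station B: 38.07 m/s = 74.0022 kt.
Difference: 65.6000 − 74.0022 = -8.40 kt.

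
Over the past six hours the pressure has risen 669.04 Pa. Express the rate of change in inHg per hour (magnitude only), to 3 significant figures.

0.0329 inHg per hour

669.04 Pa / 6 h × 0.0002953 inHg/Pa = 0.0329 inHg/h.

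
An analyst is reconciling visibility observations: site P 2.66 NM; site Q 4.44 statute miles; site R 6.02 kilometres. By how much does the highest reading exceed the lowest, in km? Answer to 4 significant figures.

2.219 km

site P: 2.66 nmi = 4.92632 km.
site Q: 4.44 SM = 7.14549 km.
Spread: 7.14549 − 4.92632 = 2.219 km.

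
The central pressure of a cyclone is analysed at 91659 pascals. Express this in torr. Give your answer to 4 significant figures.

1 Pa = 0.00750062 mmHg, so 91659 × 0.00750062 = 687.5 mmHg.

687.5 mmHg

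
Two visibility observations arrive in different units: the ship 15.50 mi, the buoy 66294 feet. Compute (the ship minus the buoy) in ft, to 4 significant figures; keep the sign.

15550 ft

the ship: 15.50 SM = 81840.00 ft.
Difference: 81840.00 − 66294.00 = 15550 ft.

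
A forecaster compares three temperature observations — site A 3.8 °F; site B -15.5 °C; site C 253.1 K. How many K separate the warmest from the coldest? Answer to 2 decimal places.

site A: 3.8 °F = -15.667 °C.
site C: 253.1 K = -20.050 °C.
Spread: (-15.500) − (-20.050) = 4.550 °C.

4.55 K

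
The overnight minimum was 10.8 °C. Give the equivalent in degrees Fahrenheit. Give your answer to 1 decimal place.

°F = °C × 9/5 + 32 = 10.8 × 1.8 + 32 = 51.4 °F.

51.4 °F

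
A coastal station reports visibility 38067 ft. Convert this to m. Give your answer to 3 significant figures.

11600 m

1 ft = 0.3048 m, so 38067 × 0.3048 = 11600 m.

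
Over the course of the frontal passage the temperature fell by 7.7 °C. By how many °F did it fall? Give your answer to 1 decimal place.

13.9 °F

A change of 1 °C equals a change of 1.8 °F: Δ°F = 7.7 × 1.8 = 13.9 °F.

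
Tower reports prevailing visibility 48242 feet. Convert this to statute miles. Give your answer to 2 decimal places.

9.14 SM

1 ft = 0.000189394 SM, so 48242 × 0.000189394 = 9.14 SM.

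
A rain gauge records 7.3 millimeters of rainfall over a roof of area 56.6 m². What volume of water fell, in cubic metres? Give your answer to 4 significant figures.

0.4132 cubic metres

1 mm over 1 m² is 1 L, so volume = 7.3 × 56.6 = 413.18 L = 0.4132 m³.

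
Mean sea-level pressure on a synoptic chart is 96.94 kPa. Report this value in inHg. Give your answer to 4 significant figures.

1 kPa = 0.2953 inHg, so 96.94 × 0.2953 = 28.63 inHg.

28.63 inHg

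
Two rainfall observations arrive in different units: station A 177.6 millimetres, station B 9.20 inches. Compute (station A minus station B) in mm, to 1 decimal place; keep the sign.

station B: 9.20 in = 233.680 mm.
Difference: 177.600 − 233.680 = -56.1 mm.

-56.1 mm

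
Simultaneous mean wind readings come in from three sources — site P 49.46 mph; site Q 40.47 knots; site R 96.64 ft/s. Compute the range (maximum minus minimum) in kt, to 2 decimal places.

site P: 49.46 mph = 42.9796 kt.
site R: 96.64 ft/s = 57.2576 kt.
Spread: 57.2576 − 40.4700 = 16.79 kt.

16.79 kt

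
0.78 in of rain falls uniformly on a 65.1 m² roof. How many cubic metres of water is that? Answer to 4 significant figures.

Depth: 0.78 in × 25.4 = 19.812 mm.
1 mm over 1 m² is 1 L, so volume = 19.812 × 65.1 = 1289.7612 L = 1.290 m³.

1.290 cubic metres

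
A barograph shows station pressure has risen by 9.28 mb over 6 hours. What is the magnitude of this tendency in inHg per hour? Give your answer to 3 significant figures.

0.0457 inHg per hour

9.28 mb / 6 h × 0.02953 inHg/mb = 0.0457 inHg/h.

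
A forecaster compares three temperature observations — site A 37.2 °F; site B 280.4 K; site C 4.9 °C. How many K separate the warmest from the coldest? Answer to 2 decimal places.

4.36 K

site A: 37.2 °F = 2.889 °C.
site B: 280.4 K = 7.250 °C.
Spread: 7.250 − 2.889 = 4.361 °C.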